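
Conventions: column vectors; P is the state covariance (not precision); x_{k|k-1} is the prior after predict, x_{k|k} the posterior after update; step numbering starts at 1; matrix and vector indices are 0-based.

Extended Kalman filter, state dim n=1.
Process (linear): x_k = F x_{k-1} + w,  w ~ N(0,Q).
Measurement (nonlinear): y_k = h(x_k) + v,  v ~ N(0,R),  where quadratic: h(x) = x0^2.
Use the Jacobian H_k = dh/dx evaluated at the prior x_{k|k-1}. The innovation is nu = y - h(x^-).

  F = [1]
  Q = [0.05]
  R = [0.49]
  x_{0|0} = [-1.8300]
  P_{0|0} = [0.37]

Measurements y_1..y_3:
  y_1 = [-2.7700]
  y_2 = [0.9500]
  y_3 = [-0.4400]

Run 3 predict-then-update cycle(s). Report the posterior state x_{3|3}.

x_post = [-0.2742]

step 1: x^-=[-1.8300]  P^-=[0.4200]  H_jac=[-3.6600]  S=[6.1162]  K=[-0.2513]  nu=[-6.1189]  x^+=[-0.2921]  P^+=[0.0336]
step 2: x^-=[-0.2921]  P^-=[0.0836]  H_jac=[-0.5842]  S=[0.5186]  K=[-0.0942]  nu=[0.8647]  x^+=[-0.3736]  P^+=[0.0790]
step 3: x^-=[-0.3736]  P^-=[0.1290]  H_jac=[-0.7472]  S=[0.5620]  K=[-0.1716]  nu=[-0.5796]  x^+=[-0.2742]  P^+=[0.1125]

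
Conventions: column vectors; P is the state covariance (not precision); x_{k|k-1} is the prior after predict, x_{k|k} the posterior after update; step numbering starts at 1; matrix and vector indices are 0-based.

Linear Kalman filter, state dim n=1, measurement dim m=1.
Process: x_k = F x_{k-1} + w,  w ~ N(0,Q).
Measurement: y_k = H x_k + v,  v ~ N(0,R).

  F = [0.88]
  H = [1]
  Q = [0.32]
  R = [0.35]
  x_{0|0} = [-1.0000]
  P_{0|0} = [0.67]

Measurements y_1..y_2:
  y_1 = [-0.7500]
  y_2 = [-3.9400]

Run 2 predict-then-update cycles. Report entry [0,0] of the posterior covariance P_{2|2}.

step 1: x^-=[-0.8800]  P^-=[0.8388]  S=[1.1888]  K=[0.7056]  nu=[0.1300]  x^+=[-0.7883]  P^+=[0.2470]
step 2: x^-=[-0.6937]  P^-=[0.5112]  S=[0.8612]  K=[0.5936]  nu=[-3.2463]  x^+=[-2.6207]  P^+=[0.2078]

P_post[0,0] = 0.2078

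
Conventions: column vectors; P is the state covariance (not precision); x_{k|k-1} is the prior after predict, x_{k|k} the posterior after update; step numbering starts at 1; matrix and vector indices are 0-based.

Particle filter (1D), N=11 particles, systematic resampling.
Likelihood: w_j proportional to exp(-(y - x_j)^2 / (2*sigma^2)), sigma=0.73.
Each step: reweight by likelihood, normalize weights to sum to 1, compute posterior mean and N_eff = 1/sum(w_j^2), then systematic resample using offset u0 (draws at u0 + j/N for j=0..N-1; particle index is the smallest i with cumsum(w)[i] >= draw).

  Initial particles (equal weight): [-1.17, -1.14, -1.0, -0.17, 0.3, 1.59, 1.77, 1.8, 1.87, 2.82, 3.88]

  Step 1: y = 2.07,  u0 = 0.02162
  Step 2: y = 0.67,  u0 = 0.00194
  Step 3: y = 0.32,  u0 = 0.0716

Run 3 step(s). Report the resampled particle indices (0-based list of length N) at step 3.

resampled_idx = [0, 1, 2, 2, 3, 4, 5, 6, 7, 9, 10]

step 1: w=[0.0000, 0.0000, 0.0000, 0.0021, 0.0122, 0.1865, 0.2127, 0.2162, 0.2230, 0.1366, 0.0107]  mean=1.9090  Neff=5.1180  idx=[5, 5, 6, 6, 6, 7, 7, 8, 8, 8, 9]
step 2: w=[0.1386, 0.1386, 0.0985, 0.0985, 0.0985, 0.0925, 0.0925, 0.0794, 0.0794, 0.0794, 0.0040]  mean=1.7537  Neff=9.6541  idx=[0, 0, 1, 1, 2, 3, 4, 5, 6, 7, 8]
step 3: w=[0.1248, 0.1248, 0.1248, 0.1248, 0.0788, 0.0788, 0.0788, 0.0726, 0.0726, 0.0595, 0.0595]  mean=1.6964  Neff=10.1432  idx=[0, 1, 2, 2, 3, 4, 5, 6, 7, 9, 10]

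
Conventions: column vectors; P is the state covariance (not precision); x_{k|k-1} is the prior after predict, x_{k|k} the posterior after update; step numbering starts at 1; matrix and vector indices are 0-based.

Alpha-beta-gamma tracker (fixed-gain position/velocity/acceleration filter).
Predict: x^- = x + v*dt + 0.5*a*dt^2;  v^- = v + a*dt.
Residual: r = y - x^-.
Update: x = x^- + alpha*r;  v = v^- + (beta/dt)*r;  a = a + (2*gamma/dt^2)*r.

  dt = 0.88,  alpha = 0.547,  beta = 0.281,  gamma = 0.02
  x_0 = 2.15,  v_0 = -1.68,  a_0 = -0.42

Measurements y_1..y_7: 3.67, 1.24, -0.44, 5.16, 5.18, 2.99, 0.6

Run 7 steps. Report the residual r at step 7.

step 1: x_pred=0.5090  r=3.1610  x^+=2.2381  v^+=-1.0402  a^+=-0.2567
step 2: x_pred=1.2233  r=0.0167  x^+=1.2324  v^+=-1.2608  a^+=-0.2559
step 3: x_pred=0.0238  r=-0.4638  x^+=-0.2299  v^+=-1.6341  a^+=-0.2798
step 4: x_pred=-1.7762  r=6.9362  x^+=2.0179  v^+=0.3345  a^+=0.0785
step 5: x_pred=2.3427  r=2.8373  x^+=3.8947  v^+=1.3096  a^+=0.2250
step 6: x_pred=5.1343  r=-2.1443  x^+=3.9614  v^+=0.8229  a^+=0.1143
step 7: x_pred=4.7298  r=-4.1298  x^+=2.4708  v^+=-0.3953  a^+=-0.0991

resid = -4.1298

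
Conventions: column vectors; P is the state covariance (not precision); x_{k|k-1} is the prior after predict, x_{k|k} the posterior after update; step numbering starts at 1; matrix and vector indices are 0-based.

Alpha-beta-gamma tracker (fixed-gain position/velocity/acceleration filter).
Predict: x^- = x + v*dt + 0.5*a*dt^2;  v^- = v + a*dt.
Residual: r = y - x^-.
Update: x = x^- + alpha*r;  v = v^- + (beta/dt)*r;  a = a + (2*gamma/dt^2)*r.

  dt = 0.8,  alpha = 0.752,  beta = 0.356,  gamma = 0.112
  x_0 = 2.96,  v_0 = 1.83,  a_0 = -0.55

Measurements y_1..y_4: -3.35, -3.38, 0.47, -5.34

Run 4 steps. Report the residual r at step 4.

resid = -1.4116

step 1: x_pred=4.2480  r=-7.5980  x^+=-1.4657  v^+=-1.9911  a^+=-3.2093
step 2: x_pred=-4.0856  r=0.7056  x^+=-3.5550  v^+=-4.2446  a^+=-2.9624
step 3: x_pred=-7.8986  r=8.3686  x^+=-1.6054  v^+=-2.8904  a^+=-0.0333
step 4: x_pred=-3.9284  r=-1.4116  x^+=-4.9899  v^+=-3.5453  a^+=-0.5274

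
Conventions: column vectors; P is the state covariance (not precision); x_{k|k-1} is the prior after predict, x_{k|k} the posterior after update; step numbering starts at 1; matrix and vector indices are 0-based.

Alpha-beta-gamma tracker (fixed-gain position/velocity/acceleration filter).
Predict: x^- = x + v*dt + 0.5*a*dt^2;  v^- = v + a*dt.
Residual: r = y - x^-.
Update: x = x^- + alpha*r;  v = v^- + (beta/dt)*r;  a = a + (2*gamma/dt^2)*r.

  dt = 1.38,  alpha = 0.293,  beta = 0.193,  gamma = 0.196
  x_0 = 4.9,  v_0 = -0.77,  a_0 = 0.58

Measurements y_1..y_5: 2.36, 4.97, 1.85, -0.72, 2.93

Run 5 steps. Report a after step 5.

a_post = -0.7555

step 1: x_pred=4.3897  r=-2.0297  x^+=3.7950  v^+=-0.2535  a^+=0.1622
step 2: x_pred=3.5997  r=1.3703  x^+=4.0012  v^+=0.1620  a^+=0.4443
step 3: x_pred=4.6478  r=-2.7978  x^+=3.8281  v^+=0.3839  a^+=-0.1316
step 4: x_pred=4.2325  r=-4.9525  x^+=2.7814  v^+=-0.4904  a^+=-1.1510
step 5: x_pred=1.0086  r=1.9214  x^+=1.5716  v^+=-1.8101  a^+=-0.7555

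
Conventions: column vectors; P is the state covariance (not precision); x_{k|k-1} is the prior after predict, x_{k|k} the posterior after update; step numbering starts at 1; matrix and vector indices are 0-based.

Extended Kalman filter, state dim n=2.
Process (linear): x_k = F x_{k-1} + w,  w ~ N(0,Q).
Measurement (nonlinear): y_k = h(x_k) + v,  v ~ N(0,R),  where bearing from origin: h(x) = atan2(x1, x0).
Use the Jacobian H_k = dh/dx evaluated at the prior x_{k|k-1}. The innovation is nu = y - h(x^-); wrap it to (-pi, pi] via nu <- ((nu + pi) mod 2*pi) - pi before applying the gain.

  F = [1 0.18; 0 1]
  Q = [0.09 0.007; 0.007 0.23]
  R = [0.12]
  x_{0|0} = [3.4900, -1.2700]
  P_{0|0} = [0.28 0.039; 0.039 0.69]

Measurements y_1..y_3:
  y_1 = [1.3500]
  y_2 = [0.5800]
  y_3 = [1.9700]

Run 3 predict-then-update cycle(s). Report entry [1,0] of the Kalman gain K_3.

step 1: x^-=[3.2614, -1.2700]  P^-=[0.4064 0.1702; 0.1702 0.9200]  H_jac=[0.1037 0.2662]  S=[0.1990]  K=[0.4395; 1.3197]  nu=[1.7213]  x^+=[4.0179, 1.0016]  P^+=[0.3680 0.0548; 0.0548 0.5735]
step 2: x^-=[4.1982, 1.0016]  P^-=[0.4963 0.1650; 0.1650 0.8035]  H_jac=[-0.0538 0.2254]  S=[0.1582]  K=[0.0664; 1.0882]  nu=[0.3458]  x^+=[4.2212, 1.3779]  P^+=[0.4956 0.1536; 0.1536 0.6161]
step 3: x^-=[4.4692, 1.3779]  P^-=[0.6608 0.2715; 0.2715 0.8461]  H_jac=[-0.0630 0.2043]  S=[0.1510]  K=[0.0917; 1.0319]  nu=[1.6709]  x^+=[4.6224, 3.1022]  P^+=[0.6596 0.2572; 0.2572 0.6853]

K[1,0] = 1.0319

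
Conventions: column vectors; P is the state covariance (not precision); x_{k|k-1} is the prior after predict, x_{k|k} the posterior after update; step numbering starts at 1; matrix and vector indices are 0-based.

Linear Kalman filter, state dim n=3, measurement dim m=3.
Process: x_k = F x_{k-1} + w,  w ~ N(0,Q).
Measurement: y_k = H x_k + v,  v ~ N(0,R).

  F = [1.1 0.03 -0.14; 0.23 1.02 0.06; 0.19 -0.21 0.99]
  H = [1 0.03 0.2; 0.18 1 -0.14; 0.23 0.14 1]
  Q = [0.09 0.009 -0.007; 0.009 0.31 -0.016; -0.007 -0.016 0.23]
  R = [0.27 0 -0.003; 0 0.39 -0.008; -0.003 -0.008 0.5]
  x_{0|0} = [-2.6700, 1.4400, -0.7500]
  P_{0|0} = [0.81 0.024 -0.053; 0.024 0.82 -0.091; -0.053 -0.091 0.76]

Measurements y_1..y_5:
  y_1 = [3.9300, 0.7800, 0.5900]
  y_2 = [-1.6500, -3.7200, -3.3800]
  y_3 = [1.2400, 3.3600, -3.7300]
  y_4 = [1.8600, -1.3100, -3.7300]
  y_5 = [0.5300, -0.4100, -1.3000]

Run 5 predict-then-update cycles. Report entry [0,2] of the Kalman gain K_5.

K[0,2] = -0.0409

step 1: x^-=[-2.7888, 0.8097, -1.5522]  P^-=[1.1044 0.2708 -0.0153; 0.2708 1.2074 -0.2110; -0.0153 -0.2110 1.0563]  S=[1.4253 0.4379 0.4789; 0.4379 1.8112 -0.0812; 0.4789 -0.0812 1.5897]  K=[0.7756 0.0704 -0.0560; -0.0607 0.7276 0.0682; -0.0339 -0.1625 0.6456]  nu=[7.0049, 0.2550, 2.6703]  x^+=[2.5125, 0.7522, -0.1074]  P^+=[0.2262 -0.0240 -0.0796; -0.0240 0.2867 -0.0062; -0.0796 -0.0062 0.3434]
step 2: x^-=[2.8013, 1.3386, 0.2131]  P^-=[0.3937 0.0433 -0.0886; 0.0433 0.6072 -0.0758; -0.0886 -0.0758 0.5619]  S=[0.6529 0.1112 0.1117; 0.1112 1.0623 -0.0617; 0.1117 -0.0617 1.0354]  K=[0.5771 0.0557 -0.0512; -0.0407 0.5966 0.0585; -0.0324 -0.1275 0.5086]  nu=[-4.5341, -5.5330, -4.4248]  x^+=[0.1034, -2.0367, -1.1851]  P^+=[0.1693 -0.0173 -0.0643; -0.0173 0.2347 -0.0043; -0.0643 -0.0043 0.2708]
step 3: x^-=[0.2185, -2.1248, -0.7259]  P^-=[0.3191 0.0356 -0.0753; 0.0356 0.5537 -0.0650; -0.0753 -0.0650 0.4909]  S=[0.5805 0.0912 0.0936; 0.0912 0.9985 -0.0517; 0.0936 -0.0517 0.9681]  K=[0.5244 0.0535 -0.0447; -0.0318 0.5759 0.0553; -0.0216 -0.1209 0.4754]  nu=[1.2304, 5.3438, -2.7568]  x^+=[1.2729, 0.7609, -2.7090]  P^+=[0.1537 -0.0145 -0.0577; -0.0145 0.2260 -0.0052; -0.0577 -0.0052 0.2527]
step 4: x^-=[1.8023, 0.9064, -2.5999]  P^-=[0.2980 0.0351 -0.0696; 0.0351 0.5452 -0.0638; -0.0696 -0.0638 0.4748]  S=[0.5610 0.0867 0.0914; 0.0867 0.9881 -0.0497; 0.0914 -0.0497 0.9537]  K=[0.5069 0.0531 -0.0418; -0.0283 0.5724 0.0542; -0.0158 -0.1196 0.4670]  nu=[0.5505, -2.9048, -1.6715]  x^+=[1.9971, -0.8623, -3.0418]  P^+=[0.1484 -0.0134 -0.0551; -0.0134 0.2244 -0.0057; -0.0551 -0.0057 0.2480]
step 5: x^-=[2.5968, -0.6028, -2.4509]  P^-=[0.2908 0.0352 -0.0676; 0.0352 0.5437 -0.0637; -0.0676 -0.0637 0.4711]  S=[0.5544 0.0854 0.0911; 0.0854 0.9862 -0.0493; 0.0911 -0.0493 0.9504]  K=[0.5005 0.0529 -0.0409; -0.0270 0.5718 0.0538; -0.0135 -0.1194 0.4650]  nu=[-1.5585, -0.6178, 0.6380]  x^+=[1.7579, -0.8795, -2.0594]  P^+=[0.1465 -0.0130 -0.0542; -0.0130 0.2241 -0.0060; -0.0542 -0.0060 0.2468]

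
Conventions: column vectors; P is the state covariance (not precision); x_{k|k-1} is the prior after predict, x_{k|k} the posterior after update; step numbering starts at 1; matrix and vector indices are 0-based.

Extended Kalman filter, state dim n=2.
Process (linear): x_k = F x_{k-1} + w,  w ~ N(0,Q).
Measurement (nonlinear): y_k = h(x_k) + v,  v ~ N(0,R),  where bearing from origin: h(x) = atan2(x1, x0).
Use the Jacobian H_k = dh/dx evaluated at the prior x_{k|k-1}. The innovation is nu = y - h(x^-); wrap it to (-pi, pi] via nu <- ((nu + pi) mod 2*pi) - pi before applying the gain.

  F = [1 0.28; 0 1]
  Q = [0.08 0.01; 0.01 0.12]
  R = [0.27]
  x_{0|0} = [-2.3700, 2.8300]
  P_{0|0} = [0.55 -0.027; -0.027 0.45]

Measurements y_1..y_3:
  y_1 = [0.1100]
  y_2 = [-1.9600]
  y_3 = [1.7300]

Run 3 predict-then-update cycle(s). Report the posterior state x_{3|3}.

step 1: x^-=[-1.5776, 2.8300]  P^-=[0.6502 0.1090; 0.1090 0.5700]  H_jac=[-0.2696 -0.1503]  S=[0.3390]  K=[-0.5654; -0.3394]  nu=[-1.9693]  x^+=[-0.4641, 3.4984]  P^+=[0.5418 0.0440; 0.0440 0.5310]
step 2: x^-=[0.5155, 3.4984]  P^-=[0.6880 0.2026; 0.2026 0.6510]  H_jac=[-0.2798 0.0412]  S=[0.3203]  K=[-0.5749; -0.0932]  nu=[2.8987]  x^+=[-1.1510, 3.2282]  P^+=[0.5822 0.1855; 0.1855 0.6482]
step 3: x^-=[-0.2471, 3.2282]  P^-=[0.8168 0.3769; 0.3769 0.7682]  H_jac=[-0.3080 -0.0236]  S=[0.3534]  K=[-0.7370; -0.3798]  nu=[0.0828]  x^+=[-0.3082, 3.1968]  P^+=[0.6249 0.2780; 0.2780 0.7172]

x_post = [-0.3082, 3.1968]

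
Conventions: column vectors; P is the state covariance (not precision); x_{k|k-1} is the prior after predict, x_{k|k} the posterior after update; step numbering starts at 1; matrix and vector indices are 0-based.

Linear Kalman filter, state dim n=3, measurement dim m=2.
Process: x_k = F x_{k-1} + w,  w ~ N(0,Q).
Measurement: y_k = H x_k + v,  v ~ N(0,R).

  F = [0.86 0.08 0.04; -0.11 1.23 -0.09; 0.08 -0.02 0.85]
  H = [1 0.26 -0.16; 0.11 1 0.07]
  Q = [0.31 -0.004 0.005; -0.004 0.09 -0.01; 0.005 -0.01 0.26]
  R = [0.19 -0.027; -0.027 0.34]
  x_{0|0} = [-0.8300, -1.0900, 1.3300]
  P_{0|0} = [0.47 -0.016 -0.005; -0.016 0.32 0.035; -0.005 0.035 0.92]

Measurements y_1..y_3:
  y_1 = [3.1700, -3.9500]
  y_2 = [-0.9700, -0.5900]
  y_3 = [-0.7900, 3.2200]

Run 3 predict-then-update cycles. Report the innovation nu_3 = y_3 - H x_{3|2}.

innov = [-0.2677, 5.9314]

step 1: x^-=[-0.7478, -1.3691, 1.0859]  P^-=[0.6588 -0.0352 0.0670; -0.0352 0.5837 -0.0568; 0.0670 -0.0568 0.9260]  S=[0.8770 0.1622; 0.1622 0.9216]  K=[0.7444 -0.0855; 0.0286 0.6199; -0.1163 0.0371]  nu=[4.4475, -2.5747]  x^+=[2.7831, -2.8377, 0.4730]  P^+=[0.1868 -0.0795 0.1397; -0.0795 0.2232 -0.0636; 0.1397 -0.0636 0.9143]
step 2: x^-=[2.1854, -3.8390, 0.6814]  P^-=[0.4493 -0.1005 0.1477; -0.1005 0.4757 -0.1758; 0.1477 -0.1758 0.9433]  S=[0.6107 0.0648; 0.0648 0.7813]  K=[0.6656 -0.1074; 0.0227 0.5770; -0.0679 -0.1140]  nu=[-2.0482, 2.9610]  x^+=[0.5042, -2.1770, 0.4830]  P^+=[0.1790 -0.0861 0.1702; -0.0861 0.2135 -0.1207; 0.1702 -0.1207 0.9293]
step 3: x^-=[0.2787, -2.7767, 0.4944]  P^-=[0.4443 -0.1126 0.1664; -0.1126 0.4761 -0.2401; 0.1664 -0.2401 0.9602]  S=[0.5993 0.0619; 0.0619 0.7703]  K=[0.6606 -0.1206; 0.0231 0.5783; -0.0627 -0.1957]  nu=[-0.2677, 5.9314]  x^+=[-0.6136, 0.6470, -0.6495]  P^+=[0.1814 -0.0914 0.1805; -0.0914 0.2165 -0.1496; 0.1805 -0.1496 0.9268]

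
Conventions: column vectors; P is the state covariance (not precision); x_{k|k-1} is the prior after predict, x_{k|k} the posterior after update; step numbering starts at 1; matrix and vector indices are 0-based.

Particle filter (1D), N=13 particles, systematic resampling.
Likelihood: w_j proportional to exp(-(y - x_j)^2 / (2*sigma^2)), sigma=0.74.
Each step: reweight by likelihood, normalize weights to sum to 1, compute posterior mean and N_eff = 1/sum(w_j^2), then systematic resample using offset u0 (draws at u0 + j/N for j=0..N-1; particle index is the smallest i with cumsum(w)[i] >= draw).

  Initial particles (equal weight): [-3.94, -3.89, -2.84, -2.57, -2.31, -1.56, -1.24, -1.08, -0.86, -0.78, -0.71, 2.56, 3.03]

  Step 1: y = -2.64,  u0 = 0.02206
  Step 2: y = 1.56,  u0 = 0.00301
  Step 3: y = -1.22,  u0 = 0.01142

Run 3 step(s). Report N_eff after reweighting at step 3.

N_eff = 12.9934

step 1: w=[0.0525, 0.0590, 0.2369, 0.2446, 0.2224, 0.0847, 0.0410, 0.0266, 0.0136, 0.0104, 0.0082, 0.0000, 0.0000]  mean=-2.4889  Neff=5.5073  idx=[0, 1, 2, 2, 2, 3, 3, 3, 4, 4, 4, 5, 7]
step 2: w=[0.0000, 0.0000, 0.0000, 0.0000, 0.0000, 0.0001, 0.0001, 0.0001, 0.0006, 0.0006, 0.0006, 0.0740, 0.9238]  mean=-1.1183  Neff=1.1642  idx=[11, 12, 12, 12, 12, 12, 12, 12, 12, 12, 12, 12, 12]
step 3: w=[0.0709, 0.0774, 0.0774, 0.0774, 0.0774, 0.0774, 0.0774, 0.0774, 0.0774, 0.0774, 0.0774, 0.0774, 0.0774]  mean=-1.1140  Neff=12.9934  idx=[0, 1, 2, 3, 4, 5, 6, 7, 8, 9, 10, 11, 12]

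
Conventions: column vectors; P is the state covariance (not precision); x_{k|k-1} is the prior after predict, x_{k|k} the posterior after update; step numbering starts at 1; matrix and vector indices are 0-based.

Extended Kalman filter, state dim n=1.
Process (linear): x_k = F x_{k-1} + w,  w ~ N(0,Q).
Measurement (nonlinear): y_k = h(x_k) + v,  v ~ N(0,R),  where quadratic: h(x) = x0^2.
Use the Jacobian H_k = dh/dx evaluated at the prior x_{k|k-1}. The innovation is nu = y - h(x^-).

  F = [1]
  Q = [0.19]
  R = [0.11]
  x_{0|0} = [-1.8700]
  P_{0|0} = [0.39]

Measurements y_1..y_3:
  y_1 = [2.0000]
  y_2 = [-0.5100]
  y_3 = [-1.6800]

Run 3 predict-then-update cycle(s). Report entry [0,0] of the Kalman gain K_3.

step 1: x^-=[-1.8700]  P^-=[0.5800]  H_jac=[-3.7400]  S=[8.2228]  K=[-0.2638]  nu=[-1.4969]  x^+=[-1.4751]  P^+=[0.0078]
step 2: x^-=[-1.4751]  P^-=[0.1978]  H_jac=[-2.9502]  S=[1.8313]  K=[-0.3186]  nu=[-2.6860]  x^+=[-0.6194]  P^+=[0.0119]
step 3: x^-=[-0.6194]  P^-=[0.2019]  H_jac=[-1.2388]  S=[0.4198]  K=[-0.5957]  nu=[-2.0636]  x^+=[0.6100]  P^+=[0.0529]

K[0,0] = -0.5957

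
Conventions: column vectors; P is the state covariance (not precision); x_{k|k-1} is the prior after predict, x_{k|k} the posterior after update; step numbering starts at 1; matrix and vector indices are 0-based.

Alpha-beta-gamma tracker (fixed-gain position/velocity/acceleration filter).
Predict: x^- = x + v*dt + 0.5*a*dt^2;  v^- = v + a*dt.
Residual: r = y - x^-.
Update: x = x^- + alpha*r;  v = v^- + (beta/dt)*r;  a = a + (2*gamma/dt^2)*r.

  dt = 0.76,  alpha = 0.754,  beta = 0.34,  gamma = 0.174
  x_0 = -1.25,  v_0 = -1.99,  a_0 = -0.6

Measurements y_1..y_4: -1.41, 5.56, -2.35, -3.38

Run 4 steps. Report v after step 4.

v_post = 0.1115

step 1: x_pred=-2.9357  r=1.5257  x^+=-1.7853  v^+=-1.7635  a^+=0.3192
step 2: x_pred=-3.0334  r=8.5934  x^+=3.4460  v^+=2.3235  a^+=5.4967
step 3: x_pred=6.7994  r=-9.1494  x^+=-0.0993  v^+=2.4079  a^+=-0.0158
step 4: x_pred=1.7262  r=-5.1062  x^+=-2.1239  v^+=0.1115  a^+=-3.0922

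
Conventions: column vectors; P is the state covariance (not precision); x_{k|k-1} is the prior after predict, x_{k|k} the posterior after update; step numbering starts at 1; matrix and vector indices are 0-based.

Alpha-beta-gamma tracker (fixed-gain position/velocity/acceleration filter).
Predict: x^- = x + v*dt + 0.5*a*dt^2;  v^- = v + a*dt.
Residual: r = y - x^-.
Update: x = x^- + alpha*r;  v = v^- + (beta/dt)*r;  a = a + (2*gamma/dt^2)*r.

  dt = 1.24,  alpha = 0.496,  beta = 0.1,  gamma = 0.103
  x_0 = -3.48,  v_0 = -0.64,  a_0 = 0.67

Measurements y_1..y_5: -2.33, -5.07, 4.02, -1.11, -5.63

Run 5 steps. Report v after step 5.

step 1: x_pred=-3.7585  r=1.4285  x^+=-3.0500  v^+=0.3060  a^+=0.8614
step 2: x_pred=-2.0083  r=-3.0617  x^+=-3.5269  v^+=1.1272  a^+=0.4512
step 3: x_pred=-1.7823  r=5.8023  x^+=1.0956  v^+=2.1546  a^+=1.2286
step 4: x_pred=4.7119  r=-5.8219  x^+=1.8242  v^+=3.2085  a^+=0.4486
step 5: x_pred=6.1476  r=-11.7776  x^+=0.3059  v^+=2.8149  a^+=-1.1293

v_post = 2.8149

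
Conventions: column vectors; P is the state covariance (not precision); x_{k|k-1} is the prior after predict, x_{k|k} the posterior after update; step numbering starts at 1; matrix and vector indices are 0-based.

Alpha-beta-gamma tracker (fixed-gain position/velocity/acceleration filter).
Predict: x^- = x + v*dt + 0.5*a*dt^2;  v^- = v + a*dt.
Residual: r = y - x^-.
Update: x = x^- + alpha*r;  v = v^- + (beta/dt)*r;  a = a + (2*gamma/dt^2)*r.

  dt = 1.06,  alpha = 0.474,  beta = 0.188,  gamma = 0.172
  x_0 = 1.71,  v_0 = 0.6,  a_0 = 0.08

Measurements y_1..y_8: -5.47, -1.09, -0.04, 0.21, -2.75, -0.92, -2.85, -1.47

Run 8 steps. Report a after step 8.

a_post = -2.1361

step 1: x_pred=2.3909  r=-7.8609  x^+=-1.3351  v^+=-0.7094  a^+=-2.3267
step 2: x_pred=-3.3943  r=2.3043  x^+=-2.3020  v^+=-2.7670  a^+=-1.6212
step 3: x_pred=-6.1459  r=6.1059  x^+=-3.2517  v^+=-3.4026  a^+=0.2481
step 4: x_pred=-6.7190  r=6.9290  x^+=-3.4347  v^+=-1.9106  a^+=2.3695
step 5: x_pred=-4.1288  r=1.3788  x^+=-3.4752  v^+=0.8456  a^+=2.7916
step 6: x_pred=-1.0105  r=0.0905  x^+=-0.9676  v^+=3.8208  a^+=2.8194
step 7: x_pred=4.6663  r=-7.5163  x^+=1.1036  v^+=5.4762  a^+=0.5182
step 8: x_pred=7.1995  r=-8.6695  x^+=3.0902  v^+=4.4879  a^+=-2.1361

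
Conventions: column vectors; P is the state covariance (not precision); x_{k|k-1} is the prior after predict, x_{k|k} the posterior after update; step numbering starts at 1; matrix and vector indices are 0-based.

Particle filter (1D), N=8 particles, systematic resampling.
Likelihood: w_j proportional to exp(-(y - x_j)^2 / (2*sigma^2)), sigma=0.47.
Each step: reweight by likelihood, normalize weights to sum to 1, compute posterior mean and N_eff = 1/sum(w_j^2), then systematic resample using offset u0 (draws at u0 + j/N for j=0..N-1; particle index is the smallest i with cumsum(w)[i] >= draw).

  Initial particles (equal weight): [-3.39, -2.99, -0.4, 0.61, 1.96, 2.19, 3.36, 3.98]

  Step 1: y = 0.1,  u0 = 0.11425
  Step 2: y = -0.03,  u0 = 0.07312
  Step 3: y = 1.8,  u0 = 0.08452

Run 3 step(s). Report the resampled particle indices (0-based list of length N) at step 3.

step 1: w=[0.0000, 0.0000, 0.5055, 0.4941, 0.0004, 0.0000, 0.0000, 0.0000]  mean=0.1000  Neff=2.0013  idx=[2, 2, 2, 2, 3, 3, 3, 3]
step 2: w=[0.1624, 0.1624, 0.1624, 0.1624, 0.0876, 0.0876, 0.0876, 0.0876]  mean=-0.0461  Neff=7.3427  idx=[0, 1, 1, 2, 3, 4, 5, 7]
step 3: w=[0.0001, 0.0001, 0.0001, 0.0001, 0.0001, 0.3331, 0.3331, 0.3331]  mean=0.6093  Neff=3.0043  idx=[5, 5, 6, 6, 6, 7, 7, 7]

resampled_idx = [5, 5, 6, 6, 6, 7, 7, 7]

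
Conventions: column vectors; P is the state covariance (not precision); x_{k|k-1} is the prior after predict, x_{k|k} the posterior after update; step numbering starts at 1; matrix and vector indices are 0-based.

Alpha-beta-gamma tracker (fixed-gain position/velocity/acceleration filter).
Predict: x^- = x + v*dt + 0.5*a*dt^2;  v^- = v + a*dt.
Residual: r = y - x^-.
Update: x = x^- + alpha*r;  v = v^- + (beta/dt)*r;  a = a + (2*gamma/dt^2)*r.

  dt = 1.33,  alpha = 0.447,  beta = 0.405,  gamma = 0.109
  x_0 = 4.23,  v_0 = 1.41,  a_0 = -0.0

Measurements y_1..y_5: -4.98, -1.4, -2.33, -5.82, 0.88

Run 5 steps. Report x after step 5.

step 1: x_pred=6.1053  r=-11.0853  x^+=1.1502  v^+=-1.9656  a^+=-1.3662
step 2: x_pred=-2.6724  r=1.2724  x^+=-2.1036  v^+=-3.3951  a^+=-1.2093
step 3: x_pred=-7.6888  r=5.3588  x^+=-5.2934  v^+=-3.3718  a^+=-0.5489
step 4: x_pred=-10.2633  r=4.4433  x^+=-8.2772  v^+=-2.7488  a^+=-0.0013
step 5: x_pred=-11.9343  r=12.8143  x^+=-6.2063  v^+=1.1515  a^+=1.5779

x_post = -6.2063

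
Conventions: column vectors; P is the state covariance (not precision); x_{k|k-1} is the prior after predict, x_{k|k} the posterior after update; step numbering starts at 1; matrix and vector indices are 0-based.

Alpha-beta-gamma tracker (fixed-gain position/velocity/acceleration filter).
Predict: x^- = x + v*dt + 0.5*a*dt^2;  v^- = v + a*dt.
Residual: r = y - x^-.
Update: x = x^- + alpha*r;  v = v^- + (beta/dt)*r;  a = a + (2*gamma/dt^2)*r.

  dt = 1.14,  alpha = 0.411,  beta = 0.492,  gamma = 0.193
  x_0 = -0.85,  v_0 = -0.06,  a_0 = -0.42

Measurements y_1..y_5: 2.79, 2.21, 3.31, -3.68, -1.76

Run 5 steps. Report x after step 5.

x_post = -1.8053

step 1: x_pred=-1.1913  r=3.9813  x^+=0.4450  v^+=1.1795  a^+=0.7625
step 2: x_pred=2.2851  r=-0.0751  x^+=2.2542  v^+=2.0163  a^+=0.7402
step 3: x_pred=5.0338  r=-1.7238  x^+=4.3253  v^+=2.1162  a^+=0.2282
step 4: x_pred=6.8861  r=-10.5661  x^+=2.5434  v^+=-2.1837  a^+=-2.9101
step 5: x_pred=-1.8370  r=0.0770  x^+=-1.8053  v^+=-5.4680  a^+=-2.8872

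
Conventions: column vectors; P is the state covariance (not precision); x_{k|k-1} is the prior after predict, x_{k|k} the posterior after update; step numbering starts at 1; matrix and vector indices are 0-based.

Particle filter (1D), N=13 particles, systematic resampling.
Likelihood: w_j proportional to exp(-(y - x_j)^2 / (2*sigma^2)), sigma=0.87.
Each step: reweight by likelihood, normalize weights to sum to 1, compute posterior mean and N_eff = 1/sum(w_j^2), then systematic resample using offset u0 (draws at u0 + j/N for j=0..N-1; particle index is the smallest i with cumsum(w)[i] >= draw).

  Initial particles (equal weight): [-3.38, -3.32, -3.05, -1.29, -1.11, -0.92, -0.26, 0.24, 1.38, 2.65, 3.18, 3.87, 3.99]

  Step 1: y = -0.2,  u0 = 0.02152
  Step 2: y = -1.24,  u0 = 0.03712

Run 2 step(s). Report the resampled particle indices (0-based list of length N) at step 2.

step 1: w=[0.0003, 0.0004, 0.0012, 0.1192, 0.1512, 0.1855, 0.2606, 0.2299, 0.0502, 0.0012, 0.0001, 0.0000, 0.0000]  mean=-0.4381  Neff=5.1335  idx=[3, 3, 4, 4, 5, 5, 6, 6, 6, 6, 7, 7, 7]
step 2: w=[0.1151, 0.1151, 0.1141, 0.1141, 0.1078, 0.1078, 0.0612, 0.0612, 0.0612, 0.0612, 0.0271, 0.0271, 0.0271]  mean=-0.7927  Neff=10.7598  idx=[0, 0, 1, 2, 3, 3, 4, 5, 5, 6, 8, 9, 11]

resampled_idx = [0, 0, 1, 2, 3, 3, 4, 5, 5, 6, 8, 9, 11]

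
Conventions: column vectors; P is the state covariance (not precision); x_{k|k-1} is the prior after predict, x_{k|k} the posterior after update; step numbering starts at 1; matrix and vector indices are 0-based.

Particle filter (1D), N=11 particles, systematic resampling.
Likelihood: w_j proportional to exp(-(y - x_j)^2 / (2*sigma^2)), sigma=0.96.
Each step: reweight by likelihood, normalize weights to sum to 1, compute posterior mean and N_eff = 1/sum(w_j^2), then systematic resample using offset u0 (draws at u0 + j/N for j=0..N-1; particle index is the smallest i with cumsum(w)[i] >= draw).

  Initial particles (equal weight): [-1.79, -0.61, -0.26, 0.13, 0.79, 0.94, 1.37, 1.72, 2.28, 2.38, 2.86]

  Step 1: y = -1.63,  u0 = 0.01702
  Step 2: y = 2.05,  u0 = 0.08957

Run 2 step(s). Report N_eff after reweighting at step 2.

step 1: w=[0.4519, 0.2606, 0.1655, 0.0854, 0.0191, 0.0127, 0.0035, 0.0010, 0.0001, 0.0001, 0.0000]  mean=-0.9658  Neff=3.2531  idx=[0, 0, 0, 0, 0, 1, 1, 1, 2, 2, 3]
step 2: w=[0.0011, 0.0011, 0.0011, 0.0011, 0.0011, 0.0689, 0.0689, 0.0689, 0.1771, 0.1771, 0.4335]  mean=-0.1715  Neff=3.7740  idx=[6, 7, 8, 8, 9, 9, 10, 10, 10, 10, 10]

N_eff = 3.7740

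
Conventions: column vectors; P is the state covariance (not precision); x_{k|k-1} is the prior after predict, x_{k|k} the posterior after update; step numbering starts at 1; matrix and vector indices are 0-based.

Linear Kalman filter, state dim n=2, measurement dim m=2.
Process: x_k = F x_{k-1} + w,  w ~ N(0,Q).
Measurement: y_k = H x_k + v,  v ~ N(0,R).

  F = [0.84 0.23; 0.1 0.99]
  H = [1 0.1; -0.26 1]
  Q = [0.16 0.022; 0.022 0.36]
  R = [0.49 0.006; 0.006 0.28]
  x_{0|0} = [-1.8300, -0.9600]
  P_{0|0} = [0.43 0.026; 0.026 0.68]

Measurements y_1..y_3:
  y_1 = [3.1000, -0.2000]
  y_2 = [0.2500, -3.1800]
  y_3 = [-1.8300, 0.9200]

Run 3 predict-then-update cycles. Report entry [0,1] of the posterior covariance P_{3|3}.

P_post[0,1] = 0.0540

step 1: x^-=[-1.7580, -1.1334]  P^-=[0.5094 0.2352; 0.2352 1.0359]  S=[1.0568 0.2062; 0.2062 1.2281]  K=[0.5045 -0.0011; 0.1713 0.7650]  nu=[4.9713, 0.4763]  x^+=[0.7495, 0.0825]  P^+=[0.2407 0.0653; 0.0653 0.2322]
step 2: x^-=[0.6486, 0.1567]  P^-=[0.3673 0.1509; 0.1509 0.6029]  S=[0.8935 0.1178; 0.1178 0.8293]  K=[0.4272 0.0061; 0.1496 0.6585]  nu=[-0.4142, -3.1680]  x^+=[0.4522, -1.9914]  P^+=[0.2036 0.0572; 0.0572 0.2002]
step 3: x^-=[-0.0782, -1.9263]  P^-=[0.3364 0.1336; 0.1336 0.5695]  S=[0.8588 0.1056; 0.1056 0.8028]  K=[0.4068 0.0039; 0.1422 0.6475]  nu=[-1.5592, 2.8259]  x^+=[-0.7012, -0.3184]  P^+=[0.1939 0.0540; 0.0540 0.1962]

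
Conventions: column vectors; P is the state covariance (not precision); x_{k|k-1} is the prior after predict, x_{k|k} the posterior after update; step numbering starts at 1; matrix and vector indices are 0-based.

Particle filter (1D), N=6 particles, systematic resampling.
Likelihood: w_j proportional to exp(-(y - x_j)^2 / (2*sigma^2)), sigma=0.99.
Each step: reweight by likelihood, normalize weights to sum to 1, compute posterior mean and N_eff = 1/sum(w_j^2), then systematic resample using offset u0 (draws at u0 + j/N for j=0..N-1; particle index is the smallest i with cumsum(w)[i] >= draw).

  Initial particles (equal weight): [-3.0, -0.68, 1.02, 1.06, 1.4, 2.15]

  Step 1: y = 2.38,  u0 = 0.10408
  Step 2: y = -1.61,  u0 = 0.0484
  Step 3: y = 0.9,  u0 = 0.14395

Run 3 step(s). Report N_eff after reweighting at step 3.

step 1: w=[0.0000, 0.0035, 0.1625, 0.1717, 0.2558, 0.4065]  mean=1.5774  Neff=3.4898  idx=[2, 3, 4, 5, 5, 5]
step 2: w=[0.4333, 0.3889, 0.1452, 0.0109, 0.0109, 0.0109]  mean=1.1276  Neff=2.7748  idx=[0, 0, 0, 1, 1, 2]
step 3: w=[0.1702, 0.1702, 0.1702, 0.1692, 0.1692, 0.1509]  mean=1.0909  Neff=5.9893  idx=[0, 1, 2, 3, 4, 5]

N_eff = 5.9893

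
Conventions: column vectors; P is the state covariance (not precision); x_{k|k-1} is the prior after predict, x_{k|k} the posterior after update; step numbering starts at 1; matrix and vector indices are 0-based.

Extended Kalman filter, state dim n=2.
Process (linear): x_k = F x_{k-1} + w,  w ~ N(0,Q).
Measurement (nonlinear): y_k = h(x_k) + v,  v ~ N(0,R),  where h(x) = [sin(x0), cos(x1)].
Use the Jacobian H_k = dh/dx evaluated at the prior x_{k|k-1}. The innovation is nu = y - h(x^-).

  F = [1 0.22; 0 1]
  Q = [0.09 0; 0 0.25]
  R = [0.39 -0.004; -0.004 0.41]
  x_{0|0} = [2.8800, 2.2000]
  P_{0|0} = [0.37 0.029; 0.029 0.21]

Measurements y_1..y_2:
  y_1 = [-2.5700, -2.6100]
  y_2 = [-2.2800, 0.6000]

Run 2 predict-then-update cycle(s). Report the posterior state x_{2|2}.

x_post = [4.8819, 3.6479]

step 1: x^-=[3.3640, 2.2000]  P^-=[0.4829 0.0752; 0.0752 0.4600]  H_jac=[-0.9754 0.0000; 0.0000 -0.8085]  S=[0.8494 0.0553; 0.0553 0.7107]  K=[-0.5518 -0.0426; -0.0525 -0.5192]  nu=[-2.3494, -2.0215]  x^+=[4.7464, 3.3731]  P^+=[0.2204 0.0189; 0.0189 0.2630]
step 2: x^-=[5.4885, 3.3731]  P^-=[0.3315 0.0768; 0.0768 0.5130]  H_jac=[0.7005 0.0000; 0.0000 0.2294]  S=[0.5527 0.0083; 0.0083 0.4370]  K=[0.4197 0.0323; 0.0932 0.2675]  nu=[-1.5664, 1.5733]  x^+=[4.8819, 3.6479]  P^+=[0.2335 0.0504; 0.0504 0.4765]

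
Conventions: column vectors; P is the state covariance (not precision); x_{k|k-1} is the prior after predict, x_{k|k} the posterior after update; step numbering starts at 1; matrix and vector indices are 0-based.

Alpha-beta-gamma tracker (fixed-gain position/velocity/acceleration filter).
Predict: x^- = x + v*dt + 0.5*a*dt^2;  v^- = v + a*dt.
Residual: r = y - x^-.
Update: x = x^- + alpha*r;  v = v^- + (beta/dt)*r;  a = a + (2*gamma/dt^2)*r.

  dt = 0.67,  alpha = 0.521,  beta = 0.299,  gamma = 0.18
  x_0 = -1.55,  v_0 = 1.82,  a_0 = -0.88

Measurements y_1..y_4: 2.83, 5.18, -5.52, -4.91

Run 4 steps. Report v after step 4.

step 1: x_pred=-0.5281  r=3.3581  x^+=1.2215  v^+=2.7290  a^+=1.8131
step 2: x_pred=3.4569  r=1.7231  x^+=4.3546  v^+=4.7128  a^+=3.1950
step 3: x_pred=8.2293  r=-13.7493  x^+=1.0659  v^+=0.7175  a^+=-7.8314
step 4: x_pred=-0.2111  r=-4.6989  x^+=-2.6592  v^+=-6.6265  a^+=-11.5997

v_post = -6.6265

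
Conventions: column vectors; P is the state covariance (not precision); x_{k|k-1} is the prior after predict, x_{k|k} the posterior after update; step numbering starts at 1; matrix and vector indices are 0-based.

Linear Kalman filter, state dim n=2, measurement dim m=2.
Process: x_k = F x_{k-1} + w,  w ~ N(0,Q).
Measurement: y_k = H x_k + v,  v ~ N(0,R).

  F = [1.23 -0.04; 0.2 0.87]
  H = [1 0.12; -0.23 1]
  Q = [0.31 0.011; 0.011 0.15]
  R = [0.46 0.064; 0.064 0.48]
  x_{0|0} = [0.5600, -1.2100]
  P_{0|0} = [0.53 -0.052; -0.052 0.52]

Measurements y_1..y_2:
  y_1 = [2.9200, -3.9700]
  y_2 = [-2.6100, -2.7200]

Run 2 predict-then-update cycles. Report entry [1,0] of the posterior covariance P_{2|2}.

step 1: x^-=[0.7372, -0.9407]  P^-=[1.1178 0.0681; 0.0681 0.5467]  S=[1.6020 -0.0613; -0.0613 1.0545]  K=[0.6975 -0.1387; 0.1029 0.5096]  nu=[2.2957, -2.8597]  x^+=[2.7352, -2.1616]  P^+=[0.3062 0.0485; 0.0485 0.2623]
step 2: x^-=[3.4508, -1.3336]  P^-=[0.7689 0.1287; 0.1287 0.3777]  S=[1.2652 0.0576; 0.0576 0.8392]  K=[0.6245 -0.1003; 0.1190 0.4066]  nu=[-5.9007, -0.5927]  x^+=[-0.1747, -2.2769]  P^+=[0.2743 0.0549; 0.0549 0.2154]

P_post[1,0] = 0.0549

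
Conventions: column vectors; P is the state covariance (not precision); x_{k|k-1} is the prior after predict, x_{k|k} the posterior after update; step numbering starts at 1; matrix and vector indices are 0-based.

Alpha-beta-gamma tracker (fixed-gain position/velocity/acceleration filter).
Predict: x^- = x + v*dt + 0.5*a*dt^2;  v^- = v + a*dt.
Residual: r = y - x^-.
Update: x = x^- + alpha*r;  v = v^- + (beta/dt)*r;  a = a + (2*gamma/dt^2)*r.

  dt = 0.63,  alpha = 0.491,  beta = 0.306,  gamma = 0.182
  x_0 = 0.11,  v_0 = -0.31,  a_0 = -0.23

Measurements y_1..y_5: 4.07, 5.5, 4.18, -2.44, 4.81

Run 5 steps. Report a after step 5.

a_post = -8.2920

step 1: x_pred=-0.1309  r=4.2009  x^+=1.9317  v^+=1.5856  a^+=3.6227
step 2: x_pred=3.6495  r=1.8505  x^+=4.5581  v^+=4.7667  a^+=5.3198
step 3: x_pred=8.6168  r=-4.4368  x^+=6.4383  v^+=5.9631  a^+=1.2507
step 4: x_pred=10.4433  r=-12.8833  x^+=4.1176  v^+=0.4934  a^+=-10.5646
step 5: x_pred=2.3319  r=2.4781  x^+=3.5487  v^+=-4.9586  a^+=-8.2920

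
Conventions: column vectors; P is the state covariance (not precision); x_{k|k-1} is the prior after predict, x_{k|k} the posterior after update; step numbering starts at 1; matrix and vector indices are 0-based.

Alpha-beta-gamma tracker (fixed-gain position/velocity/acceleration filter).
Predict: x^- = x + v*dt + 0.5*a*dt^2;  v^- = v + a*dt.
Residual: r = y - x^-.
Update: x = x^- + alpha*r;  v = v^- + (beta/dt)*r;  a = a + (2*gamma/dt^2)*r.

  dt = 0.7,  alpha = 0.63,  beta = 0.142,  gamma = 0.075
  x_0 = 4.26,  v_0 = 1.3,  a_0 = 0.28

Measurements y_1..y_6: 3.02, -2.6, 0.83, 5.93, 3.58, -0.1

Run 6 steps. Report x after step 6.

x_post = 0.7788

step 1: x_pred=5.2386  r=-2.2186  x^+=3.8409  v^+=1.0459  a^+=-0.3992
step 2: x_pred=4.4752  r=-7.0752  x^+=0.0178  v^+=-0.6687  a^+=-2.5651
step 3: x_pred=-1.0787  r=1.9087  x^+=0.1238  v^+=-2.0771  a^+=-1.9808
step 4: x_pred=-1.8155  r=7.7455  x^+=3.0642  v^+=-1.8924  a^+=0.3903
step 5: x_pred=1.8351  r=1.7449  x^+=2.9344  v^+=-1.2652  a^+=0.9244
step 6: x_pred=2.2752  r=-2.3752  x^+=0.7788  v^+=-1.0999  a^+=0.1973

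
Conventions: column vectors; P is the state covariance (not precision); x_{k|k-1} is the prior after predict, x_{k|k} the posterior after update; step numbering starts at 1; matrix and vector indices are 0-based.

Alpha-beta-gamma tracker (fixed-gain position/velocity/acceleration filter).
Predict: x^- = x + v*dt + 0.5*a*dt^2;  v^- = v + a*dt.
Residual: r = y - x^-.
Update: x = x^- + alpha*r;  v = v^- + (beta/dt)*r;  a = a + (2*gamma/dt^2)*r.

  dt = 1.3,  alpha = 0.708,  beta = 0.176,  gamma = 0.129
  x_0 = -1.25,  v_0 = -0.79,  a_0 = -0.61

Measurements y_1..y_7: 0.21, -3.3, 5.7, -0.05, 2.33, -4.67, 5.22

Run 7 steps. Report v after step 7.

v_post = 1.3480

step 1: x_pred=-2.7925  r=3.0025  x^+=-0.6667  v^+=-1.1765  a^+=-0.1516
step 2: x_pred=-2.3243  r=-0.9757  x^+=-3.0151  v^+=-1.5057  a^+=-0.3006
step 3: x_pred=-5.2266  r=10.9266  x^+=2.5094  v^+=-0.4172  a^+=1.3675
step 4: x_pred=3.1226  r=-3.1726  x^+=0.8764  v^+=0.9310  a^+=0.8832
step 5: x_pred=2.8330  r=-0.5030  x^+=2.4769  v^+=2.0110  a^+=0.8064
step 6: x_pred=5.7726  r=-10.4426  x^+=-1.6208  v^+=1.6455  a^+=-0.7878
step 7: x_pred=-0.1473  r=5.3673  x^+=3.6527  v^+=1.3480  a^+=0.0316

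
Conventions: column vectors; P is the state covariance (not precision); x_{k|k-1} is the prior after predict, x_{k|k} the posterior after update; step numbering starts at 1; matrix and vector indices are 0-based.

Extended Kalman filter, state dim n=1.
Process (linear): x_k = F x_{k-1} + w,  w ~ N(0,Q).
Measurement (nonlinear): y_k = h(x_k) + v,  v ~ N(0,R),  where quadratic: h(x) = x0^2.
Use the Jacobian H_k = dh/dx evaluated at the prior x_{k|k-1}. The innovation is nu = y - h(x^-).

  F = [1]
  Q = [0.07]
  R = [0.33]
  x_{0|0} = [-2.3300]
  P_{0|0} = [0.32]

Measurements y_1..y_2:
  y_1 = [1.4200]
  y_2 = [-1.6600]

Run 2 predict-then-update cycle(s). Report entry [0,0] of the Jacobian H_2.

step 1: x^-=[-2.3300]  P^-=[0.3900]  H_jac=[-4.6600]  S=[8.7991]  K=[-0.2065]  nu=[-4.0089]  x^+=[-1.5020]  P^+=[0.0146]
step 2: x^-=[-1.5020]  P^-=[0.0846]  H_jac=[-3.0040]  S=[1.0937]  K=[-0.2324]  nu=[-3.9160]  x^+=[-0.5917]  P^+=[0.0255]

H_jac[0,0] = -3.0040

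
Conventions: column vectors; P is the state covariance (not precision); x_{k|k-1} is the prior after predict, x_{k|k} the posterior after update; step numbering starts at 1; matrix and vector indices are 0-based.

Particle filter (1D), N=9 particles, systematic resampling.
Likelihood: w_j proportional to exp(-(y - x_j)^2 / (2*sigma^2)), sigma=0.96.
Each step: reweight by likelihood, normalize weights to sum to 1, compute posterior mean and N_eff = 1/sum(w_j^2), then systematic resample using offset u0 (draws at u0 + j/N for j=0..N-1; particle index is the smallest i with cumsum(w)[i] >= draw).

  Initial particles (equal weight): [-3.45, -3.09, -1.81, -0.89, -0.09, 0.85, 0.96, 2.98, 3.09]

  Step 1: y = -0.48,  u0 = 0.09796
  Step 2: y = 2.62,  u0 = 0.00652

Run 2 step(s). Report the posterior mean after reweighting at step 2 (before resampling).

post_mean = 0.8232

step 1: w=[0.0028, 0.0084, 0.1294, 0.3084, 0.3111, 0.1294, 0.1097, 0.0005, 0.0003]  mean=-0.3545  Neff=4.2110  idx=[2, 3, 3, 3, 4, 4, 5, 5, 6]
step 2: w=[0.0000, 0.0020, 0.0020, 0.0020, 0.0295, 0.0295, 0.2897, 0.2897, 0.3556]  mean=0.8232  Neff=3.3777  idx=[4, 6, 6, 6, 7, 7, 8, 8, 8]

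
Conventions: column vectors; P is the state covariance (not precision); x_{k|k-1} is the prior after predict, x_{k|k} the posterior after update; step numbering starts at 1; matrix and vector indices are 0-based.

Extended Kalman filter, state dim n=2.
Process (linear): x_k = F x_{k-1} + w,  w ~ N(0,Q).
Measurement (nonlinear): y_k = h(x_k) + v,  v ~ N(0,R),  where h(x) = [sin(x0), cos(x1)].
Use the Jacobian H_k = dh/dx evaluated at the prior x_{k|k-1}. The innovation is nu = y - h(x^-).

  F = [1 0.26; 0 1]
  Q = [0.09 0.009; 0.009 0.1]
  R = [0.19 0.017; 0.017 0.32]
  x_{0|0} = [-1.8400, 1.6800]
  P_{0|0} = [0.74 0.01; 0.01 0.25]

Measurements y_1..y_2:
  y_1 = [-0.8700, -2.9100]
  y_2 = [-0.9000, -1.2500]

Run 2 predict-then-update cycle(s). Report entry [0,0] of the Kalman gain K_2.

K[0,0] = 0.8260

step 1: x^-=[-1.4032, 1.6800]  P^-=[0.8521 0.0840; 0.0840 0.3500]  H_jac=[0.1668 0.0000; 0.0000 -0.9940]  S=[0.2137 0.0031; 0.0031 0.6658]  K=[0.6670 -0.1285; 0.0731 -0.5229]  nu=[0.1160, -2.8010]  x^+=[-0.9660, 3.1530]  P^+=[0.7466 0.0300; 0.0300 0.1671]
step 2: x^-=[-0.1462, 3.1530]  P^-=[0.8634 0.0824; 0.0824 0.2671]  H_jac=[0.9893 0.0000; 0.0000 0.0114]  S=[1.0351 0.0179; 0.0179 0.3200]  K=[0.8260 -0.0433; 0.0787 0.0051]  nu=[-0.7543, -0.2501]  x^+=[-0.7584, 3.0924]  P^+=[0.1579 0.0152; 0.0152 0.2606]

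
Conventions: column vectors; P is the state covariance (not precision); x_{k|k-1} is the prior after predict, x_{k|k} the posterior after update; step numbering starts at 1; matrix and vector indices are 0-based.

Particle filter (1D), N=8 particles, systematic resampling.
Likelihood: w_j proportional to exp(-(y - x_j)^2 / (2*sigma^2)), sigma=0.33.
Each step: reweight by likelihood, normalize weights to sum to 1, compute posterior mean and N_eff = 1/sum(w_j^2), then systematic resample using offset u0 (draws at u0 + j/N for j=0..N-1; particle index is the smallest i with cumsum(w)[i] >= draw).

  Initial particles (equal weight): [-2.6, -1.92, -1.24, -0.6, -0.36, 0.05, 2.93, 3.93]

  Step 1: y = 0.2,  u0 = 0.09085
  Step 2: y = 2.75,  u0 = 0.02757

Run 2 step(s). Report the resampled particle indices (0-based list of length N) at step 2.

resampled_idx = [2, 2, 3, 4, 5, 5, 6, 7]

step 1: w=[0.0000, 0.0000, 0.0001, 0.0444, 0.1988, 0.7567, 0.0000, 0.0000]  mean=-0.0605  Neff=1.6284  idx=[4, 4, 5, 5, 5, 5, 5, 5]
step 2: w=[0.0000, 0.0000, 0.1667, 0.1667, 0.1667, 0.1667, 0.1667, 0.1667]  mean=0.0500  Neff=6.0001  idx=[2, 2, 3, 4, 5, 5, 6, 7]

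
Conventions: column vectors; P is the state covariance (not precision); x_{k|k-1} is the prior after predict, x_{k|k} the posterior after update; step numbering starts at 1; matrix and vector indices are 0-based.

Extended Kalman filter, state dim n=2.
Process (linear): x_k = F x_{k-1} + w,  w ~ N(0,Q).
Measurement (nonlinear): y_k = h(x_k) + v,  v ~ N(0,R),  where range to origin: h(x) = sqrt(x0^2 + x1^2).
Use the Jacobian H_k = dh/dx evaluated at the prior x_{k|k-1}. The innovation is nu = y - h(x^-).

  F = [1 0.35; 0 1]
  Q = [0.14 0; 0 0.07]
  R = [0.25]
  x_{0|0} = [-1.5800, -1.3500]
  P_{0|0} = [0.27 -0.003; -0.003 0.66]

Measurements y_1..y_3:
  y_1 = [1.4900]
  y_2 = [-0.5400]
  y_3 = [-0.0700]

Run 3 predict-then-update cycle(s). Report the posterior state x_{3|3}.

x_post = [-0.1815, 0.0740]

step 1: x^-=[-2.0525, -1.3500]  P^-=[0.4888 0.2280; 0.2280 0.7300]  H_jac=[-0.8355 -0.5495]  S=[1.0210]  K=[-0.5227; -0.5795]  nu=[-0.9667]  x^+=[-1.5472, -0.7898]  P^+=[0.2098 -0.0812; -0.0812 0.3871]
step 2: x^-=[-1.8237, -0.7898]  P^-=[0.3404 0.0543; 0.0543 0.4571]  H_jac=[-0.9176 -0.3974]  S=[0.6484]  K=[-0.5150; -0.3570]  nu=[-2.5274]  x^+=[-0.5221, 0.1124]  P^+=[0.1684 -0.0649; -0.0649 0.3745]
step 3: x^-=[-0.4828, 0.1124]  P^-=[0.3088 0.0661; 0.0661 0.4445]  H_jac=[-0.9739 0.2268]  S=[0.5366]  K=[-0.5326; 0.0678]  nu=[-0.5657]  x^+=[-0.1815, 0.0740]  P^+=[0.1566 0.0855; 0.0855 0.4420]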